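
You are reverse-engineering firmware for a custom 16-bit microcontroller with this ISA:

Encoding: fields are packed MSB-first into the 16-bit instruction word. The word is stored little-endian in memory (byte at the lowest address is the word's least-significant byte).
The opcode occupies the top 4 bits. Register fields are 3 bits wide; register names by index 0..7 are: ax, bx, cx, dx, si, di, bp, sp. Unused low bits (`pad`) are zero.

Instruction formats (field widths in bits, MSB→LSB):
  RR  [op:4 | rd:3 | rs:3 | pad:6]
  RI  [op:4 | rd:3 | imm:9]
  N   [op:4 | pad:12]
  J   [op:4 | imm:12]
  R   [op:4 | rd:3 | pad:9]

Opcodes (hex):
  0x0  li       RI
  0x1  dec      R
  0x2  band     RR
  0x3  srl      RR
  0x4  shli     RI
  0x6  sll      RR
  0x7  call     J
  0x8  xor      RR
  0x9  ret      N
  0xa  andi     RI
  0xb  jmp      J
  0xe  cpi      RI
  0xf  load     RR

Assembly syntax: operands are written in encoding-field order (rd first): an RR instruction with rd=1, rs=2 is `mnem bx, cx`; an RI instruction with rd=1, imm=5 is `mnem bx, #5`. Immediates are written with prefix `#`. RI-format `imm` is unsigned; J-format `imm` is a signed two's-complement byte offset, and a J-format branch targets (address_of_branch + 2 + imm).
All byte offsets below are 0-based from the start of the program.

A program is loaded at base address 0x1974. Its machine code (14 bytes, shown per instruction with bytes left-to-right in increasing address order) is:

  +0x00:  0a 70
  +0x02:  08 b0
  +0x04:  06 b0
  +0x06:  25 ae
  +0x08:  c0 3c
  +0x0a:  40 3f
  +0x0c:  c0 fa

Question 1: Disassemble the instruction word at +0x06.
andi sp, #37

+0x06: 25 ae ⇒ word 0xae25 (little)
  top 4b → 0xa → andi [RI]
  rd: (w>>9)&0x7=0x7 → sp
  imm: (w>>0)&0x1ff=0x25 → #37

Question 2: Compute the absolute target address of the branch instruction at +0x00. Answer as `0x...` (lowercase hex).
0x1980

+0x00: 0a 70 ⇒ word 0x700a (little)
  opcode bits[15:12]=0x7: call/J
  imm: (w>>0)&0xfff=0xa → #10
  target = base 0x1974 + off 0x00 + 2 + imm 10 = 0x1980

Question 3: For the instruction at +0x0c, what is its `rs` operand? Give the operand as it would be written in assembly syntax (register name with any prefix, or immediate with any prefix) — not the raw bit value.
dx

[0c] c0 fa → 0xfac0
  opcode bits[15:12]=0xf: load/RR
  rd: (w>>9)&0x7=0x5 → di
  rs: (w>>6)&0x7=0x3 → dx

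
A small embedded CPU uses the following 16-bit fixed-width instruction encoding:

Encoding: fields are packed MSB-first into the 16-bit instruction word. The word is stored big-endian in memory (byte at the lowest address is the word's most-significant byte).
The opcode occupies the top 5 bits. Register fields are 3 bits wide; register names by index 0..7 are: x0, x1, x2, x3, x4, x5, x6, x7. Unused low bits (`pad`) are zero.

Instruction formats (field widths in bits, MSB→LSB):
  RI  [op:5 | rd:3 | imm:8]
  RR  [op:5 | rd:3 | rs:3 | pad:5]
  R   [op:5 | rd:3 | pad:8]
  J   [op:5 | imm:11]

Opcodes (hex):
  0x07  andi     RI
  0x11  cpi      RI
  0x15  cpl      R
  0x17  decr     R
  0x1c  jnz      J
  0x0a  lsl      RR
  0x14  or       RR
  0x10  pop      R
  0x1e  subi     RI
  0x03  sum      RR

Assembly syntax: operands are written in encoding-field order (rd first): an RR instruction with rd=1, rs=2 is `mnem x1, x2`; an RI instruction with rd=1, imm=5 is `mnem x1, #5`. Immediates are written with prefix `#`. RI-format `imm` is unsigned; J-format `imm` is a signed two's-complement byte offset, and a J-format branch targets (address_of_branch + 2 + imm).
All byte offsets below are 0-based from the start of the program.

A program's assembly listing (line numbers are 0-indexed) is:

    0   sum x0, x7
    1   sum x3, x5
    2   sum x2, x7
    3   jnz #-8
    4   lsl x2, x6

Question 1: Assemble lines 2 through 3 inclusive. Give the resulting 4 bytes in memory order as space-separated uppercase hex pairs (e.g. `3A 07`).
L2: sum op=0x3:5|rd=2:3|rs=7:3|pad=0:5 ⇒ 0x1ae0 ⇒ big 1a e0
L3: jnz op=0x1c:5|imm=-8:11 ⇒ 0xe7f8 ⇒ big e7 f8

1A E0 E7 F8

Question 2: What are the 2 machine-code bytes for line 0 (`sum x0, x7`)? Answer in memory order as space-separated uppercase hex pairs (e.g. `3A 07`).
18 E0

0. sum fields op=0x3:5|rd=0:3|rs=7:3|pad=0:5 → word 18e0h → 18 e0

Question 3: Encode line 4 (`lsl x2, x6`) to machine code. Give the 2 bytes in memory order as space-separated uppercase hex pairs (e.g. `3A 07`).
52 C0

4. lsl fields op=0xa:5|rd=2:3|rs=6:3|pad=0:5 → word 52c0h → 52 c0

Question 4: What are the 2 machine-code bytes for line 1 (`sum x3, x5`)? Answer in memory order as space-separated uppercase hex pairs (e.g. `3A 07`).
line 1 (sum): pack op=0x3:5|rd=3:3|rs=5:3|pad=0:5 = 0x1ba0; big→ 1b a0

1B A0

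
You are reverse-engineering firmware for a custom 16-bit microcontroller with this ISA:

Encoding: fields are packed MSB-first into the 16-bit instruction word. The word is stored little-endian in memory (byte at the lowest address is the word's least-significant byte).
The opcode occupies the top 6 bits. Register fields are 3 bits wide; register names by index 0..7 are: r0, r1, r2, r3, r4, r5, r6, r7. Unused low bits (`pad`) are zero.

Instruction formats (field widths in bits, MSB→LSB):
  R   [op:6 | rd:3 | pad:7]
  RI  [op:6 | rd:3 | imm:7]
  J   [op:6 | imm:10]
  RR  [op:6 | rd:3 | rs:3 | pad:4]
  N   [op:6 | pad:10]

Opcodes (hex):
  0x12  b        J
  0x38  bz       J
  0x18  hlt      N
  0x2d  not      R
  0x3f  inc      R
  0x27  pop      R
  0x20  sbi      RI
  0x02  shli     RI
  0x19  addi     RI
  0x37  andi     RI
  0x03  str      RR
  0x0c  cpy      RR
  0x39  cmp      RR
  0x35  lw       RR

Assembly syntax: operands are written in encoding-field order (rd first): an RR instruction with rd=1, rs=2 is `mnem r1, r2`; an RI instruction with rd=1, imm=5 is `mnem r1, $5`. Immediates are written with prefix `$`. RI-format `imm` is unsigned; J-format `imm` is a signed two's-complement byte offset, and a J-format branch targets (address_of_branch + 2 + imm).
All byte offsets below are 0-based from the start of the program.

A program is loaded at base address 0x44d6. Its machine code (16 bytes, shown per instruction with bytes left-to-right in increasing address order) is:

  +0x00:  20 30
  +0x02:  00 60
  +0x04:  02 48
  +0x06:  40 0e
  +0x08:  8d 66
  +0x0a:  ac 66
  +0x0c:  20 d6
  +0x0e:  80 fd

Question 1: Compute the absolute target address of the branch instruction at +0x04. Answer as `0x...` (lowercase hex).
@+04  little-endian(02 48) = 0x4802
  op=0x4802>>10=0x12 ⇒ b (J)
  imm@[9:0]=0x2 ⇒ $2
  target = base 0x44d6 + off 0x04 + 2 + imm 2 = 0x44de

0x44de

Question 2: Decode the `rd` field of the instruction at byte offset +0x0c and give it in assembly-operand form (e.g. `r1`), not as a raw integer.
r4

@+0c  little-endian(20 d6) = 0xd620
  op=0xd620>>10=0x35 ⇒ lw (RR)
  rd: (w>>7)&0x7=0x4 → r4
  rs: (w>>4)&0x7=0x2 → r2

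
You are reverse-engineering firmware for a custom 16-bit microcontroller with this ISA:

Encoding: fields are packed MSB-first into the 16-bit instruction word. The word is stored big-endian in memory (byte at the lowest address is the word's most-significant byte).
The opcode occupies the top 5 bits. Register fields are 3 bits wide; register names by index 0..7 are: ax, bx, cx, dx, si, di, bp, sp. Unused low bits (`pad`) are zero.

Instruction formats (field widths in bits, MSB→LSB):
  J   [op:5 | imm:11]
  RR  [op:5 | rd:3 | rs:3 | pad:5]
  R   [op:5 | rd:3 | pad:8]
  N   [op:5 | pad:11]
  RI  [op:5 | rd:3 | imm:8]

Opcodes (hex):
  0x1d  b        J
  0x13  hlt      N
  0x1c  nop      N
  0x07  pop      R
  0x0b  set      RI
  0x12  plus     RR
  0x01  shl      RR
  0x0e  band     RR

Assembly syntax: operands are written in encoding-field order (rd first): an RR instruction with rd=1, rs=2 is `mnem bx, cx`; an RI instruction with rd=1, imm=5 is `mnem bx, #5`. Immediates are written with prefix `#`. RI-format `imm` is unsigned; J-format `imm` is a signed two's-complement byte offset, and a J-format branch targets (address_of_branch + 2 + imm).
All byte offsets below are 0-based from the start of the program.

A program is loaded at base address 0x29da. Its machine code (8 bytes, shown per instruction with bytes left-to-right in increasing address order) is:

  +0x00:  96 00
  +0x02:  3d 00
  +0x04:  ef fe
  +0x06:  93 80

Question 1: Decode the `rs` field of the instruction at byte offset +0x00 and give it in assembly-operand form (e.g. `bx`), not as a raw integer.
ax

off 0x00: read 96 00 as big → 0x9600
  opcode bits[15:11]=0x12: plus/RR
  [10:8] rd=6 = bp
  [7:5] rs=0 = ax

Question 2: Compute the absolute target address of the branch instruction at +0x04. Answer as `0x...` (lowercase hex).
[04] ef fe → 0xeffe
  opcode bits[15:11]=0x1d: b/J
  imm@[10:0]=0x7fe (s11→-2) ⇒ #-2
  target = base 0x29da + off 0x04 + 2 + imm -2 = 0x29de

0x29de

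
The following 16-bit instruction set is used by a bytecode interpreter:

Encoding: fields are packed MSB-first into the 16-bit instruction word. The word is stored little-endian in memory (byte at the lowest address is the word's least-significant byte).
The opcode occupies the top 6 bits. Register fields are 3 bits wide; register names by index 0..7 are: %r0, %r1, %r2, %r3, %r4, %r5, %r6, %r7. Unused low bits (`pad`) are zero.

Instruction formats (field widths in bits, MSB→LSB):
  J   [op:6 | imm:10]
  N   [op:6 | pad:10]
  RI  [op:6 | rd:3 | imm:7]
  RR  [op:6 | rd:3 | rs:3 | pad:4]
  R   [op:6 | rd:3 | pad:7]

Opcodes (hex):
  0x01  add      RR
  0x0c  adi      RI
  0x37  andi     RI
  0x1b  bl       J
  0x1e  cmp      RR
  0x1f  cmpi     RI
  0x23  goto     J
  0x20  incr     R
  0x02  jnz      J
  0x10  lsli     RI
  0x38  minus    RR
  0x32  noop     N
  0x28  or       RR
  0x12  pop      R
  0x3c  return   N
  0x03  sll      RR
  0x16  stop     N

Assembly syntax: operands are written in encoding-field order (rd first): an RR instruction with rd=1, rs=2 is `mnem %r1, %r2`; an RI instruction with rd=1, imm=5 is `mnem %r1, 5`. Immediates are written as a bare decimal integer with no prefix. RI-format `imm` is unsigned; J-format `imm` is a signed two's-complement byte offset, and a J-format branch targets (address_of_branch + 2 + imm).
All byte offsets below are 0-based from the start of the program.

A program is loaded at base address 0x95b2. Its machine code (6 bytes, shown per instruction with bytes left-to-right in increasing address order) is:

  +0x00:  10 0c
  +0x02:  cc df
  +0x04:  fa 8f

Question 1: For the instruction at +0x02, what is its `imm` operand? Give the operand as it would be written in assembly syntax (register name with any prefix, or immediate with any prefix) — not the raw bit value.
@+02  little-endian(cc df) = 0xdfcc
  top 6b → 0x37 → andi [RI]
  [9:7] rd=7 = %r7
  [6:0] imm=76 = 76

76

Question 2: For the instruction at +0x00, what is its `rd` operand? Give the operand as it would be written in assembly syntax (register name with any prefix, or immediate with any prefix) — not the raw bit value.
off 0x00: read 10 0c as little → 0x0c10
  top 6b → 0x3 → sll [RR]
  rd: (w>>7)&0x7=0x0 → %r0
  rs: (w>>4)&0x7=0x1 → %r1

%r0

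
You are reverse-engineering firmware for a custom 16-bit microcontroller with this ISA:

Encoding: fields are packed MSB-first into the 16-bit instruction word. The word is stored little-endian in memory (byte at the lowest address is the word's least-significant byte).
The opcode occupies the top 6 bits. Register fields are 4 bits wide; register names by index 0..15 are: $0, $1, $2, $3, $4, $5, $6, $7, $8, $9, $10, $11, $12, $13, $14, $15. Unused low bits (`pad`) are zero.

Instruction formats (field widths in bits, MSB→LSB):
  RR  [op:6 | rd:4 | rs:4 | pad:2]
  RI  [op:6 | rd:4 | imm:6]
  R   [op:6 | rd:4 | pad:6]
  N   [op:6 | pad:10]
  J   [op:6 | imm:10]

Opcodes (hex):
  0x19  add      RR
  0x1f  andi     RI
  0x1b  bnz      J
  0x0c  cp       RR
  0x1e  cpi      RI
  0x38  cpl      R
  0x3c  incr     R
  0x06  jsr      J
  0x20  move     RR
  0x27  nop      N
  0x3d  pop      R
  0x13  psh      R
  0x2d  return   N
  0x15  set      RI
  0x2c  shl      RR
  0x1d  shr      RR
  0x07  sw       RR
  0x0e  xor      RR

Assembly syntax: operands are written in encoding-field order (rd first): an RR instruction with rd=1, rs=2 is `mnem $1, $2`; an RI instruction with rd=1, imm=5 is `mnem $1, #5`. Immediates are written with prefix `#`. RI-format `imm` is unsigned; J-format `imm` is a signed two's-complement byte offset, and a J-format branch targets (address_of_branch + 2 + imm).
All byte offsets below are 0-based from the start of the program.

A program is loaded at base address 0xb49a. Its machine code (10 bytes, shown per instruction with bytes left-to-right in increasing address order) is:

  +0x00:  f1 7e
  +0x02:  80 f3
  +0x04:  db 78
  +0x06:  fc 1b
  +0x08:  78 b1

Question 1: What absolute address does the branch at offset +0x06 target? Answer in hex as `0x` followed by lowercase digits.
@+06  little-endian(fc 1b) = 0x1bfc
  op=0x1bfc>>10=0x6 ⇒ jsr (J)
  imm: (w>>0)&0x3ff=0x3fc (s10→-4) → #-4
  target = base 0xb49a + off 0x06 + 2 + imm -4 = 0xb49e

0xb49e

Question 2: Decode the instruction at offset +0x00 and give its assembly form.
andi $11, #49

off 0x00: read f1 7e as little → 0x7ef1
  op=0x7ef1>>10=0x1f ⇒ andi (RI)
  rd: (w>>6)&0xf=0xb → $11
  imm: (w>>0)&0x3f=0x31 → #49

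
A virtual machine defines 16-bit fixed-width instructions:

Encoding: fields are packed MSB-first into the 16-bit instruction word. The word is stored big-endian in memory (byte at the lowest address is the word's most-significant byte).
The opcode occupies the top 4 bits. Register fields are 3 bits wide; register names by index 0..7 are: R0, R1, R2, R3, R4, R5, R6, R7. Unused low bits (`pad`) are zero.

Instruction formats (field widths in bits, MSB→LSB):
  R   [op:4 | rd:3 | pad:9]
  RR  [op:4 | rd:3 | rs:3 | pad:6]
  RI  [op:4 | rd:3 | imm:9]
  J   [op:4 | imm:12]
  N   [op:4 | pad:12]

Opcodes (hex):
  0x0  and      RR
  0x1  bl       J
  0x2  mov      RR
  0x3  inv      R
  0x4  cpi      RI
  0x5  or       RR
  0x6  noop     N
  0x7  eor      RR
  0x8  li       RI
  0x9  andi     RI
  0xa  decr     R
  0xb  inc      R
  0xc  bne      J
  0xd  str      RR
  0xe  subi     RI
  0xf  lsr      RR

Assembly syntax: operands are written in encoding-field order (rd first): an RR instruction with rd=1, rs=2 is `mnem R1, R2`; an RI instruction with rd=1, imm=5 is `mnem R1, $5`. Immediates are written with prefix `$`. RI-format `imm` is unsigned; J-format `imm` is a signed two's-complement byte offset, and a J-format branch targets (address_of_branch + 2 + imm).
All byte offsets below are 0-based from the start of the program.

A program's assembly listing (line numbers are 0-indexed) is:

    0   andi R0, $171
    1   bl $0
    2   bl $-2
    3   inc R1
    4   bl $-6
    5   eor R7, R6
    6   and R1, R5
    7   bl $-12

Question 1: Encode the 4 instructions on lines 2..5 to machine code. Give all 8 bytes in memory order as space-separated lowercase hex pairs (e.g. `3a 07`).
2. bl fields op=0x1:4|imm=-2:12 → word 1ffeh → 1f fe
3. inc fields op=0xb:4|rd=1:3|pad=0:9 → word b200h → b2 00
4. bl fields op=0x1:4|imm=-6:12 → word 1ffah → 1f fa
5. eor fields op=0x7:4|rd=7:3|rs=6:3|pad=0:6 → word 7f80h → 7f 80

1f fe b2 00 1f fa 7f 80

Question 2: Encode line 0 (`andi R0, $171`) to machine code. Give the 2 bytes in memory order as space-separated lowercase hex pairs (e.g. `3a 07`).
90 ab

0. andi fields op=0x9:4|rd=0:3|imm=171:9 → word 90abh → 90 ab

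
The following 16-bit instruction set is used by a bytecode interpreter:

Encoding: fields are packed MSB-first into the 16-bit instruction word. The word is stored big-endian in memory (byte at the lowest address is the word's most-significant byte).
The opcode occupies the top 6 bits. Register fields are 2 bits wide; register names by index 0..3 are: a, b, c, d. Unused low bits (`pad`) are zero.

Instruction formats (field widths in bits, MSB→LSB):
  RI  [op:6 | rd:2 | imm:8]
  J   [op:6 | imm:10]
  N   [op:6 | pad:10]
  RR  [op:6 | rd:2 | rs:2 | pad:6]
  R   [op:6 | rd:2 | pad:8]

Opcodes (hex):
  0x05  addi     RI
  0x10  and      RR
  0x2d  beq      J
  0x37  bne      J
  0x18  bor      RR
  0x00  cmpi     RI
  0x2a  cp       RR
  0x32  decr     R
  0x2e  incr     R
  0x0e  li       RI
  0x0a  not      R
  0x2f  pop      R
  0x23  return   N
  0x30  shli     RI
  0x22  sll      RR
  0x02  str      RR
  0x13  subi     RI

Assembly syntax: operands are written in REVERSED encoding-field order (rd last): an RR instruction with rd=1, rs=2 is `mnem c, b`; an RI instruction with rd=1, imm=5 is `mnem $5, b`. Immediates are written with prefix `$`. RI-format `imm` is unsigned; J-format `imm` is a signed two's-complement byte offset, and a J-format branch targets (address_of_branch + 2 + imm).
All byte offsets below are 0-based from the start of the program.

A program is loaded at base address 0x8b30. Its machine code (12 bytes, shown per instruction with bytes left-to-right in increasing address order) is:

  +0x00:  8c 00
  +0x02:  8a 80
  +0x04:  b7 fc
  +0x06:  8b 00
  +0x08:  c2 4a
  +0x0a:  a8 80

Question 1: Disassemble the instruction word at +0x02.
sll c, c

@+02  big-endian(8a 80) = 0x8a80
  op=0x8a80>>10=0x22 ⇒ sll (RR)
  rd: (w>>8)&0x3=0x2 → c
  rs: (w>>6)&0x3=0x2 → c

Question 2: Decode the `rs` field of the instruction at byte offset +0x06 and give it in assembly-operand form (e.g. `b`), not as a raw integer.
off 0x06: read 8b 00 as big → 0x8b00
  opcode bits[15:10]=0x22: sll/RR
  [9:8] rd=3 = d
  [7:6] rs=0 = a

a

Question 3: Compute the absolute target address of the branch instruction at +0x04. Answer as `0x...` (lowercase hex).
0x8b32

[04] b7 fc → 0xb7fc
  op=0xb7fc>>10=0x2d ⇒ beq (J)
  imm: (w>>0)&0x3ff=0x3fc (s10→-4) → $-4
  target = base 0x8b30 + off 0x04 + 2 + imm -4 = 0x8b32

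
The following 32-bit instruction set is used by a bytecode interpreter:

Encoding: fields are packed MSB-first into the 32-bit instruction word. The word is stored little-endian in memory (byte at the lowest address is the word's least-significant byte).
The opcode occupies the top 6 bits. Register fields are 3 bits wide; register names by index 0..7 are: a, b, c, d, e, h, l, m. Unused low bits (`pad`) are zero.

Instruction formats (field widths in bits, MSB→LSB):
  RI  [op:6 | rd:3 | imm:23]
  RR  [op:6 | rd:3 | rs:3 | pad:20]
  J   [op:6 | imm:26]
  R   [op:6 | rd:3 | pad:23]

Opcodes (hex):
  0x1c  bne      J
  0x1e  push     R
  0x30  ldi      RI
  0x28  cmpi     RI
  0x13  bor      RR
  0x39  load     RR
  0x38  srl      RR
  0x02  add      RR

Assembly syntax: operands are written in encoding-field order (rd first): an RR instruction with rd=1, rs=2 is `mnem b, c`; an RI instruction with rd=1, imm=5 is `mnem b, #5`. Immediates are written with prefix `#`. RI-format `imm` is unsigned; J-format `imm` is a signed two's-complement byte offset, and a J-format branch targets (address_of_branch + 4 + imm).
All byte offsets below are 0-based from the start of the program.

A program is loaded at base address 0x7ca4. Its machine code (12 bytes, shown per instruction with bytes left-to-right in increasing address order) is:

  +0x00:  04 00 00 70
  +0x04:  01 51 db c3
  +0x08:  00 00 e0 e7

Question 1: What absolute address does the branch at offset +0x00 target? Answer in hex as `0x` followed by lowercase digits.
0x7cac

@+00  little-endian(04 00 00 70) = 0x70000004
  top 6b → 0x1c → bne [J]
  imm@[25:0]=0x4 ⇒ #4
  target = base 0x7ca4 + off 0x00 + 4 + imm 4 = 0x7cac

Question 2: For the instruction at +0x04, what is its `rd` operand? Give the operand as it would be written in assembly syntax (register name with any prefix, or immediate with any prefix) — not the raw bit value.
m

+0x04: 01 51 db c3 ⇒ word 0xc3db5101 (little)
  opcode bits[31:26]=0x30: ldi/RI
  rd: (w>>23)&0x7=0x7 → m
  imm: (w>>0)&0x7fffff=0x5b5101 → #5984513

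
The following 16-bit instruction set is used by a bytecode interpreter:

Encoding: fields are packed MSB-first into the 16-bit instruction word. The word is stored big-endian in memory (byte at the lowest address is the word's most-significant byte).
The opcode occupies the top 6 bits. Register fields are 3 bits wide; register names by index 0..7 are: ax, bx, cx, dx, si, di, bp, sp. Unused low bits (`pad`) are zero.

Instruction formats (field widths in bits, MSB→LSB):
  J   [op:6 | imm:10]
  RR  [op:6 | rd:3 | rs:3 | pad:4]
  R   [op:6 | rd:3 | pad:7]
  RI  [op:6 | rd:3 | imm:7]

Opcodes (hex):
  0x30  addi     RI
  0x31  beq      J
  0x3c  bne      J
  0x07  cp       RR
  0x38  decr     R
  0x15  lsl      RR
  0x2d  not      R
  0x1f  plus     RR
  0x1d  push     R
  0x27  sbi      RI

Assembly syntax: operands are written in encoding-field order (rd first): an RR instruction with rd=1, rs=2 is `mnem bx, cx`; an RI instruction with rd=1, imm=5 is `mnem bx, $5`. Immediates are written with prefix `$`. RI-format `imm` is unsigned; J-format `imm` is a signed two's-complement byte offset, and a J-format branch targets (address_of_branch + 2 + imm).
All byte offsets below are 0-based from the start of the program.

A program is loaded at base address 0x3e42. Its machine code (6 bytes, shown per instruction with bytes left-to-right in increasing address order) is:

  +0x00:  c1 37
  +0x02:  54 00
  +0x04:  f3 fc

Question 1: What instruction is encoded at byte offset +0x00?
addi cx, $55

[00] c1 37 → 0xc137
  op=0xc137>>10=0x30 ⇒ addi (RI)
  rd@[9:7]=0x2 ⇒ cx
  imm@[6:0]=0x37 ⇒ $55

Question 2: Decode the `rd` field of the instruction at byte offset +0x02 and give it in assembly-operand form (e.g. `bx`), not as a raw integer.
@+02  big-endian(54 00) = 0x5400
  op=0x5400>>10=0x15 ⇒ lsl (RR)
  rd@[9:7]=0x0 ⇒ ax
  rs@[6:4]=0x0 ⇒ ax

ax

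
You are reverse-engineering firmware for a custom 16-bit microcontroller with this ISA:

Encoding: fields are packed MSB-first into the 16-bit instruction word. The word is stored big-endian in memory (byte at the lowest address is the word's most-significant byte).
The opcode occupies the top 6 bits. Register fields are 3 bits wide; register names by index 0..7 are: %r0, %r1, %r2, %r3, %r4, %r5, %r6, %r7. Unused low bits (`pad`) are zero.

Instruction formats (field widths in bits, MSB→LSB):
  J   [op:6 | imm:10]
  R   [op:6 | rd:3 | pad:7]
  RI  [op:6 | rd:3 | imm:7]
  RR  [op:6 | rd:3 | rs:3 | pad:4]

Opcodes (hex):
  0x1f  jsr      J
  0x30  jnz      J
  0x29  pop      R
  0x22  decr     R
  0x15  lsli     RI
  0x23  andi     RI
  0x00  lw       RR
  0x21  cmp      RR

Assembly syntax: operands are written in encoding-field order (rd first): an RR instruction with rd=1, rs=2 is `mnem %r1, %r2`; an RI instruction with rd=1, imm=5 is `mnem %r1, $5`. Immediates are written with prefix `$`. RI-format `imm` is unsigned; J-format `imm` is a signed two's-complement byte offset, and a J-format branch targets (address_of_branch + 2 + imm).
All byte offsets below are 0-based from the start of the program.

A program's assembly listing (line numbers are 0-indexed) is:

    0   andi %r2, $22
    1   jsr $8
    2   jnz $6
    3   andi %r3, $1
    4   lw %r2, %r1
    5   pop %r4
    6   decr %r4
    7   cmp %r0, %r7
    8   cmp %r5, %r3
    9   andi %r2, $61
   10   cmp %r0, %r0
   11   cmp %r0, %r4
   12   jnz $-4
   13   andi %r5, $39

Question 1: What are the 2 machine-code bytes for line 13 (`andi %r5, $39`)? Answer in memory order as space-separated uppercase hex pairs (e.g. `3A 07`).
13. andi fields op=0x23:6|rd=5:3|imm=39:7 → word 8ea7h → 8e a7

8E A7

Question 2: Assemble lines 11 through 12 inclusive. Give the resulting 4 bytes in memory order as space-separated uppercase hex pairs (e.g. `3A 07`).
line 11 (cmp): pack op=0x21:6|rd=0:3|rs=4:3|pad=0:4 = 0x8440; big→ 84 40
line 12 (jnz): pack op=0x30:6|imm=-4:10 = 0xc3fc; big→ c3 fc

84 40 C3 FC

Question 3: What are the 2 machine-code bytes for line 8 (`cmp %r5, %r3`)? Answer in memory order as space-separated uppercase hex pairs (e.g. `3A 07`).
86 B0

8. cmp fields op=0x21:6|rd=5:3|rs=3:3|pad=0:4 → word 86b0h → 86 b0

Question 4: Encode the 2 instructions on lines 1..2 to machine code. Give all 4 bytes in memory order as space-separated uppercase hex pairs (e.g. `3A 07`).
7C 08 C0 06

L1: jsr op=0x1f:6|imm=8:10 ⇒ 0x7c08 ⇒ big 7c 08
L2: jnz op=0x30:6|imm=6:10 ⇒ 0xc006 ⇒ big c0 06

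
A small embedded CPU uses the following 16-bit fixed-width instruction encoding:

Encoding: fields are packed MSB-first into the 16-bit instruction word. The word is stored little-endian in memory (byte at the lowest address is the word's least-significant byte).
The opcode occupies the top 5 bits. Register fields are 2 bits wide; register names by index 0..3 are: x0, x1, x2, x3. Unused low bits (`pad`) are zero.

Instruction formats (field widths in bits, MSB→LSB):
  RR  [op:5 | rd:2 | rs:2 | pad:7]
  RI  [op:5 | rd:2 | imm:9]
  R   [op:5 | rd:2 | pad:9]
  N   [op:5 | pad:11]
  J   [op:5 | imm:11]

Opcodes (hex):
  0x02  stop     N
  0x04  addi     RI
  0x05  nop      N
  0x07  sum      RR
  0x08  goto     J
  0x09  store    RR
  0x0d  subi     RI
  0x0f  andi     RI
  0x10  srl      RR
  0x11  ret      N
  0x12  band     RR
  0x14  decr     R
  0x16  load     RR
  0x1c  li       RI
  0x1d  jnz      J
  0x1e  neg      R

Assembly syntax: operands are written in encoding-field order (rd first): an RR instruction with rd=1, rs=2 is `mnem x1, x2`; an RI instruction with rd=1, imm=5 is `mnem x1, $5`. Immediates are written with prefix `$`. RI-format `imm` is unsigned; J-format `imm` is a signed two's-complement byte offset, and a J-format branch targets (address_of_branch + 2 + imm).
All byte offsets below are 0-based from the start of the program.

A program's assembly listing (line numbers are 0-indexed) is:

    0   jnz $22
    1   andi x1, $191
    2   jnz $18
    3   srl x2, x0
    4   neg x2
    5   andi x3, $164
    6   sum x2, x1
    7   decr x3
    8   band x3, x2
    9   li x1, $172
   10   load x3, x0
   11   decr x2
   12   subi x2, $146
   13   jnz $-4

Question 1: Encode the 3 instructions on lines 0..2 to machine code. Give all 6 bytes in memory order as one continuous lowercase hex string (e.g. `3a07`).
0. jnz fields op=0x1d:5|imm=22:11 → word e816h → 16 e8
1. andi fields op=0xf:5|rd=1:2|imm=191:9 → word 7abfh → bf 7a
2. jnz fields op=0x1d:5|imm=18:11 → word e812h → 12 e8

16e8bf7a12e8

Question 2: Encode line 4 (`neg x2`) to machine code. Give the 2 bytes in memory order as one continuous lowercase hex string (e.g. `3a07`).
00f4

4. neg fields op=0x1e:5|rd=2:2|pad=0:9 → word f400h → 00 f4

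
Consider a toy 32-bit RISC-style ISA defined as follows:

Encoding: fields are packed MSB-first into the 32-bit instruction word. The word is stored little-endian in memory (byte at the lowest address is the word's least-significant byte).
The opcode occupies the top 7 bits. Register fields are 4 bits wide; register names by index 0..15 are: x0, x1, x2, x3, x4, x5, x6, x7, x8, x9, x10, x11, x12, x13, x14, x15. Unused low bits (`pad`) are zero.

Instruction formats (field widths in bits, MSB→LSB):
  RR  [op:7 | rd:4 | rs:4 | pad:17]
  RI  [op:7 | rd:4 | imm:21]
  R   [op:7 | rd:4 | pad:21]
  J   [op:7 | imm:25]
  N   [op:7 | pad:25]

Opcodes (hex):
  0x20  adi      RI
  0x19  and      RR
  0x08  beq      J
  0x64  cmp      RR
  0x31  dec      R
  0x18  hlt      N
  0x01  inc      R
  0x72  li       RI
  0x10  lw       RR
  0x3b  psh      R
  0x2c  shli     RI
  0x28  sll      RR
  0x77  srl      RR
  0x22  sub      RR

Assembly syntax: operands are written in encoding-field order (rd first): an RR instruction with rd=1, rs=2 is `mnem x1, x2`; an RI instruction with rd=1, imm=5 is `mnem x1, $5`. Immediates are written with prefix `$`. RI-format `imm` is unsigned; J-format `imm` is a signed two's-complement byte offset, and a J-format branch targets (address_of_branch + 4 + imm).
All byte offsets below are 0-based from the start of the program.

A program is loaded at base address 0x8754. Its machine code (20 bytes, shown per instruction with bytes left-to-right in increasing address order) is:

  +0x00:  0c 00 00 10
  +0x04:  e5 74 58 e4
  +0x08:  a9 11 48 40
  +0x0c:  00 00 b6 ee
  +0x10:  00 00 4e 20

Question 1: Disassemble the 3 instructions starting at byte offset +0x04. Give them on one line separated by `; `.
off 0x04: read e5 74 58 e4 as little → 0xe45874e5
  top 7b → 0x72 → li [RI]
  rd@[24:21]=0x2 ⇒ x2
  imm@[20:0]=0x1874e5 ⇒ $1602789
off 0x08: read a9 11 48 40 as little → 0x404811a9
  top 7b → 0x20 → adi [RI]
  rd@[24:21]=0x2 ⇒ x2
  imm@[20:0]=0x811a9 ⇒ $528809
off 0x0c: read 00 00 b6 ee as little → 0xeeb60000
  top 7b → 0x77 → srl [RR]
  rd@[24:21]=0x5 ⇒ x5
  rs@[20:17]=0xb ⇒ x11

li x2, $1602789; adi x2, $528809; srl x5, x11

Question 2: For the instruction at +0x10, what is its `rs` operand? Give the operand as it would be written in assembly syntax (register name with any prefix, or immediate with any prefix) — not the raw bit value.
x7

+0x10: 00 00 4e 20 ⇒ word 0x204e0000 (little)
  op=0x204e0000>>25=0x10 ⇒ lw (RR)
  [24:21] rd=2 = x2
  [20:17] rs=7 = x7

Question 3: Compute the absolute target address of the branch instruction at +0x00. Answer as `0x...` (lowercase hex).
0x8764

@+00  little-endian(0c 00 00 10) = 0x1000000c
  top 7b → 0x8 → beq [J]
  [24:0] imm=12 = $12
  target = base 0x8754 + off 0x00 + 4 + imm 12 = 0x8764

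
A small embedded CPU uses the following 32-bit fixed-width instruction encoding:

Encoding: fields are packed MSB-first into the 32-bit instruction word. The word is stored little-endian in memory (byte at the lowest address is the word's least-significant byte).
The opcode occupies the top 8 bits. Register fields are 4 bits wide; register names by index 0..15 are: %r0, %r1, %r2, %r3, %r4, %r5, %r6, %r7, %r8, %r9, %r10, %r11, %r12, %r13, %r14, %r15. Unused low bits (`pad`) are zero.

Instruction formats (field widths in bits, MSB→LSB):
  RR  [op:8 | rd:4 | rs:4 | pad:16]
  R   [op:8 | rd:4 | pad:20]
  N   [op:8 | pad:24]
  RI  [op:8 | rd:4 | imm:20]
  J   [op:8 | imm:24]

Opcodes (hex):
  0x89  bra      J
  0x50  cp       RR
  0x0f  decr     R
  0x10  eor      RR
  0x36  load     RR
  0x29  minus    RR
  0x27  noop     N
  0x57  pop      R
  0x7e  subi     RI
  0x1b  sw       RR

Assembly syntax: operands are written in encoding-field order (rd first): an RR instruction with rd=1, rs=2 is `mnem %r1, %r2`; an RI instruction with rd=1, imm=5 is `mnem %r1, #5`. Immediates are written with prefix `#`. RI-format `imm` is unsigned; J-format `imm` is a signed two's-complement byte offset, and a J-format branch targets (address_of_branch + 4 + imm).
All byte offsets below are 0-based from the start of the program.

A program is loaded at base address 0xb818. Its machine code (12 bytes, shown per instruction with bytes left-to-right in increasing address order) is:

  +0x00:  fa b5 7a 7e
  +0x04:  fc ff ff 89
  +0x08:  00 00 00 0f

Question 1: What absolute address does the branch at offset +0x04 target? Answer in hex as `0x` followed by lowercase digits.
0xb81c

@+04  little-endian(fc ff ff 89) = 0x89fffffc
  top 8b → 0x89 → bra [J]
  imm: (w>>0)&0xffffff=0xfffffc (s24→-4) → #-4
  target = base 0xb818 + off 0x04 + 4 + imm -4 = 0xb81c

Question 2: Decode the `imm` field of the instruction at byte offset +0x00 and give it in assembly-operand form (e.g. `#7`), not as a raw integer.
off 0x00: read fa b5 7a 7e as little → 0x7e7ab5fa
  op=0x7e7ab5fa>>24=0x7e ⇒ subi (RI)
  rd: (w>>20)&0xf=0x7 → %r7
  imm: (w>>0)&0xfffff=0xab5fa → #701946

#701946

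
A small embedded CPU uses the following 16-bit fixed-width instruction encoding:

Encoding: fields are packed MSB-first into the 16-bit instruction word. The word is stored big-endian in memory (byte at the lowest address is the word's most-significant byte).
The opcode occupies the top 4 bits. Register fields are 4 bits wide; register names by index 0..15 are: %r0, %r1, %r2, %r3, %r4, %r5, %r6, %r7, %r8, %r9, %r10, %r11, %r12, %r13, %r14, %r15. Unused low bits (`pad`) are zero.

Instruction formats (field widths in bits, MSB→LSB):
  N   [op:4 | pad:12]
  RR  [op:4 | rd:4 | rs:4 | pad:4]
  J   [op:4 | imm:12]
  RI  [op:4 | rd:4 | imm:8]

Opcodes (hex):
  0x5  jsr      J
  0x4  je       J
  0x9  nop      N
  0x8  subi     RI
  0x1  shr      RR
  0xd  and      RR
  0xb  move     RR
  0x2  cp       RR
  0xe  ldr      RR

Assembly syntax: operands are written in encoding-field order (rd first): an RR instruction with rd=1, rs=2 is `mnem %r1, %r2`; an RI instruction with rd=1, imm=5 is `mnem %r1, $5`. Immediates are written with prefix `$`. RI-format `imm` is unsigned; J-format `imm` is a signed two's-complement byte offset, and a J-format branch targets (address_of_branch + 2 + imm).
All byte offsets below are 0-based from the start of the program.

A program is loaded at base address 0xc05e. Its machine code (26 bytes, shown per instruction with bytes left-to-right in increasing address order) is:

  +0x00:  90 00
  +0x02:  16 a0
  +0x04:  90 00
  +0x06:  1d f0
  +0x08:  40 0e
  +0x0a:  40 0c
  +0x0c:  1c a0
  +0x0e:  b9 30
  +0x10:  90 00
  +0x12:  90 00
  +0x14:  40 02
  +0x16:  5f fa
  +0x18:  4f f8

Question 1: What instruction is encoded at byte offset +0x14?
+0x14: 40 02 ⇒ word 0x4002 (big)
  top 4b → 0x4 → je [J]
  imm: (w>>0)&0xfff=0x2 → $2

je $2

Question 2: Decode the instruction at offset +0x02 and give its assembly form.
+0x02: 16 a0 ⇒ word 0x16a0 (big)
  top 4b → 0x1 → shr [RR]
  rd@[11:8]=0x6 ⇒ %r6
  rs@[7:4]=0xa ⇒ %r10

shr %r6, %r10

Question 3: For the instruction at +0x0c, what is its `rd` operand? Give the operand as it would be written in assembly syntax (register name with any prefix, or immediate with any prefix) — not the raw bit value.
%r12

+0x0c: 1c a0 ⇒ word 0x1ca0 (big)
  top 4b → 0x1 → shr [RR]
  [11:8] rd=12 = %r12
  [7:4] rs=10 = %r10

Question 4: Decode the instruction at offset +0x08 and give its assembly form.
off 0x08: read 40 0e as big → 0x400e
  top 4b → 0x4 → je [J]
  imm@[11:0]=0xe ⇒ $14

je $14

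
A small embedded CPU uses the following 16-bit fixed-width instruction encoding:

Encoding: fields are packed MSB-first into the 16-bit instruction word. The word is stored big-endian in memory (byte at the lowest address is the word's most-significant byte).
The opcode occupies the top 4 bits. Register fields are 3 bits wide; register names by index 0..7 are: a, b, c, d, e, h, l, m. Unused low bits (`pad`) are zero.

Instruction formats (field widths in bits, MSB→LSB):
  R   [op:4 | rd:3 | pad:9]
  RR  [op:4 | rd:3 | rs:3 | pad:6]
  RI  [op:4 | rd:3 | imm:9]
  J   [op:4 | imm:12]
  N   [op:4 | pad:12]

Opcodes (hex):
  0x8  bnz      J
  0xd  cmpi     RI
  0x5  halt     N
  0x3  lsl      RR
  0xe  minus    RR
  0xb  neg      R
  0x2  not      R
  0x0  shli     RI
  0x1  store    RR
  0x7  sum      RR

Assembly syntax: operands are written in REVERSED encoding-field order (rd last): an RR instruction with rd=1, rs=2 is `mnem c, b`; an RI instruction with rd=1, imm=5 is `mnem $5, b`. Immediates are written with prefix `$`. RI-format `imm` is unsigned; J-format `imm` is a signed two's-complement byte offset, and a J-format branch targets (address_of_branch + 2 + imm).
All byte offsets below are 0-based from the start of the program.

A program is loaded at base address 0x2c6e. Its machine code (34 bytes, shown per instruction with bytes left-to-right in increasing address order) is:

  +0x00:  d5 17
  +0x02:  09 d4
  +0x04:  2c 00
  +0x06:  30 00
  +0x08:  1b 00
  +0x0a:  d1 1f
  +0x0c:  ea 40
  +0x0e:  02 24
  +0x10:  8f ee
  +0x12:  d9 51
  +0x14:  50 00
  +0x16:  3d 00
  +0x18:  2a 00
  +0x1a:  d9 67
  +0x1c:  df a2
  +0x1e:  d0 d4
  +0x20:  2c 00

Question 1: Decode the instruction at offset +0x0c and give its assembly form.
+0x0c: ea 40 ⇒ word 0xea40 (big)
  op=0xea40>>12=0xe ⇒ minus (RR)
  rd: (w>>9)&0x7=0x5 → h
  rs: (w>>6)&0x7=0x1 → b

minus b, h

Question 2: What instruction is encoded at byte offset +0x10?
off 0x10: read 8f ee as big → 0x8fee
  opcode bits[15:12]=0x8: bnz/J
  imm: (w>>0)&0xfff=0xfee (s12→-18) → $-18

bnz $-18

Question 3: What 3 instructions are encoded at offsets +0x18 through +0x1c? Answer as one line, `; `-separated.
not h; cmpi $359, e; cmpi $418, m

+0x18: 2a 00 ⇒ word 0x2a00 (big)
  opcode bits[15:12]=0x2: not/R
  rd: (w>>9)&0x7=0x5 → h
+0x1a: d9 67 ⇒ word 0xd967 (big)
  opcode bits[15:12]=0xd: cmpi/RI
  rd: (w>>9)&0x7=0x4 → e
  imm: (w>>0)&0x1ff=0x167 → $359
+0x1c: df a2 ⇒ word 0xdfa2 (big)
  opcode bits[15:12]=0xd: cmpi/RI
  rd: (w>>9)&0x7=0x7 → m
  imm: (w>>0)&0x1ff=0x1a2 → $418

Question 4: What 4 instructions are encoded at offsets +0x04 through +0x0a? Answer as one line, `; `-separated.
@+04  big-endian(2c 00) = 0x2c00
  top 4b → 0x2 → not [R]
  rd@[11:9]=0x6 ⇒ l
@+06  big-endian(30 00) = 0x3000
  top 4b → 0x3 → lsl [RR]
  rd@[11:9]=0x0 ⇒ a
  rs@[8:6]=0x0 ⇒ a
@+08  big-endian(1b 00) = 0x1b00
  top 4b → 0x1 → store [RR]
  rd@[11:9]=0x5 ⇒ h
  rs@[8:6]=0x4 ⇒ e
@+0a  big-endian(d1 1f) = 0xd11f
  top 4b → 0xd → cmpi [RI]
  rd@[11:9]=0x0 ⇒ a
  imm@[8:0]=0x11f ⇒ $287

not l; lsl a, a; store e, h; cmpi $287, a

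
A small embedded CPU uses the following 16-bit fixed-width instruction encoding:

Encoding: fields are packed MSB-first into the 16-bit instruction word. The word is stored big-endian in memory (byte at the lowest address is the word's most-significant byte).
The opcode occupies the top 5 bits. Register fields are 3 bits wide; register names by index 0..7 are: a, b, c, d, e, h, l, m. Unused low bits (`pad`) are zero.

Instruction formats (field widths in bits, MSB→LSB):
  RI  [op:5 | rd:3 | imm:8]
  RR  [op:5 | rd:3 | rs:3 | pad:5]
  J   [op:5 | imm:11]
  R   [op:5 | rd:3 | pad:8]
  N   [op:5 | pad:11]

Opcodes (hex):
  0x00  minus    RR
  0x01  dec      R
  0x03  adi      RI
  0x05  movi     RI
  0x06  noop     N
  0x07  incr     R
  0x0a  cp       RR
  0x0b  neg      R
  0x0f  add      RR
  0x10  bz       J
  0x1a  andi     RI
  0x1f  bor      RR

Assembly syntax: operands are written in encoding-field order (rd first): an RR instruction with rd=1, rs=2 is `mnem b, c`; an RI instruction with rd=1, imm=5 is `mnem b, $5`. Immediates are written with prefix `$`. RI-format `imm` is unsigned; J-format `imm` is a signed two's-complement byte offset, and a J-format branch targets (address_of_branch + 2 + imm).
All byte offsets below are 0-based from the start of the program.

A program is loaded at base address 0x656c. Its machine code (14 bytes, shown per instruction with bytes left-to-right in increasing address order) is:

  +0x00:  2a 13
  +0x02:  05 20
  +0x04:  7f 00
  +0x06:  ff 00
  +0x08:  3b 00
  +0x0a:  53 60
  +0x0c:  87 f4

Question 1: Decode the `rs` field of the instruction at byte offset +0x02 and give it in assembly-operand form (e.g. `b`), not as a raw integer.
@+02  big-endian(05 20) = 0x0520
  top 5b → 0x0 → minus [RR]
  rd@[10:8]=0x5 ⇒ h
  rs@[7:5]=0x1 ⇒ b

b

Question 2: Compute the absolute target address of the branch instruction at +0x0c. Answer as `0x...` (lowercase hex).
0x656e

+0x0c: 87 f4 ⇒ word 0x87f4 (big)
  opcode bits[15:11]=0x10: bz/J
  imm@[10:0]=0x7f4 (s11→-12) ⇒ $-12
  target = base 0x656c + off 0x0c + 2 + imm -12 = 0x656e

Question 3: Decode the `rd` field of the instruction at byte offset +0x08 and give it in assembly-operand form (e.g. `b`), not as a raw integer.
off 0x08: read 3b 00 as big → 0x3b00
  opcode bits[15:11]=0x7: incr/R
  rd: (w>>8)&0x7=0x3 → d

d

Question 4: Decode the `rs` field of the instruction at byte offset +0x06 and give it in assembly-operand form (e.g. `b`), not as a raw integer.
[06] ff 00 → 0xff00
  top 5b → 0x1f → bor [RR]
  rd: (w>>8)&0x7=0x7 → m
  rs: (w>>5)&0x7=0x0 → a

a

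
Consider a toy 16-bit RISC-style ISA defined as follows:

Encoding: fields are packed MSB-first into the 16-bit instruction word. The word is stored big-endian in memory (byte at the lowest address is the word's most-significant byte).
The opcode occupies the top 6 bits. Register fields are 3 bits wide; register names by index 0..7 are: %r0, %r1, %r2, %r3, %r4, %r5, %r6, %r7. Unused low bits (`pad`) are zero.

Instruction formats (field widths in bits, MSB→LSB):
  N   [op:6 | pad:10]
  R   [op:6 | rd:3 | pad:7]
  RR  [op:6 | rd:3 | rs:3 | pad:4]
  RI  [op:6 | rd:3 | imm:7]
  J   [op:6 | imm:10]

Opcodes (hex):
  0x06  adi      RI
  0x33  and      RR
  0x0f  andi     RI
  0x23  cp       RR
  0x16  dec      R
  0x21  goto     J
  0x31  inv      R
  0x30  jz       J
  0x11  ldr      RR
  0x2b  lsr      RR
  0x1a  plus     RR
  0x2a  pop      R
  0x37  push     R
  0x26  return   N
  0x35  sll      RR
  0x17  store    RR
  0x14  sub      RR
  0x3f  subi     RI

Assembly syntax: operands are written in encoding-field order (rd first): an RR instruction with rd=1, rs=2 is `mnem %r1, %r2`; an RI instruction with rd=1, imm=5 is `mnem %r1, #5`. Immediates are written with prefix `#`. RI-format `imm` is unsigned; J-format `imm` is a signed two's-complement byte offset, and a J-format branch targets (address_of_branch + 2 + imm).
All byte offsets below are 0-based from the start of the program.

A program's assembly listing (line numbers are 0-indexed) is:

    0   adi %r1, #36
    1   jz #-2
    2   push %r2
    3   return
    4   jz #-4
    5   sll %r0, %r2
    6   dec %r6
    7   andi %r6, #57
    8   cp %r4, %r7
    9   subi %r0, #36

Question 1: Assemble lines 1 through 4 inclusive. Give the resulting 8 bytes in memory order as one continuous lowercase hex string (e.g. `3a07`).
line 1 (jz): pack op=0x30:6|imm=-2:10 = 0xc3fe; big→ c3 fe
line 2 (push): pack op=0x37:6|rd=2:3|pad=0:7 = 0xdd00; big→ dd 00
line 3 (return): pack op=0x26:6|pad=0:10 = 0x9800; big→ 98 00
line 4 (jz): pack op=0x30:6|imm=-4:10 = 0xc3fc; big→ c3 fc

c3fedd009800c3fc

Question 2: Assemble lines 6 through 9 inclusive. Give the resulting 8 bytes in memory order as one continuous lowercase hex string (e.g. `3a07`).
5b003f398e70fc24

6. dec fields op=0x16:6|rd=6:3|pad=0:7 → word 5b00h → 5b 00
7. andi fields op=0xf:6|rd=6:3|imm=57:7 → word 3f39h → 3f 39
8. cp fields op=0x23:6|rd=4:3|rs=7:3|pad=0:4 → word 8e70h → 8e 70
9. subi fields op=0x3f:6|rd=0:3|imm=36:7 → word fc24h → fc 24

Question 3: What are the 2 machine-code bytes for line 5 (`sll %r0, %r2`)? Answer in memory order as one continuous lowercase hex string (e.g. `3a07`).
line 5 (sll): pack op=0x35:6|rd=0:3|rs=2:3|pad=0:4 = 0xd420; big→ d4 20

d420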